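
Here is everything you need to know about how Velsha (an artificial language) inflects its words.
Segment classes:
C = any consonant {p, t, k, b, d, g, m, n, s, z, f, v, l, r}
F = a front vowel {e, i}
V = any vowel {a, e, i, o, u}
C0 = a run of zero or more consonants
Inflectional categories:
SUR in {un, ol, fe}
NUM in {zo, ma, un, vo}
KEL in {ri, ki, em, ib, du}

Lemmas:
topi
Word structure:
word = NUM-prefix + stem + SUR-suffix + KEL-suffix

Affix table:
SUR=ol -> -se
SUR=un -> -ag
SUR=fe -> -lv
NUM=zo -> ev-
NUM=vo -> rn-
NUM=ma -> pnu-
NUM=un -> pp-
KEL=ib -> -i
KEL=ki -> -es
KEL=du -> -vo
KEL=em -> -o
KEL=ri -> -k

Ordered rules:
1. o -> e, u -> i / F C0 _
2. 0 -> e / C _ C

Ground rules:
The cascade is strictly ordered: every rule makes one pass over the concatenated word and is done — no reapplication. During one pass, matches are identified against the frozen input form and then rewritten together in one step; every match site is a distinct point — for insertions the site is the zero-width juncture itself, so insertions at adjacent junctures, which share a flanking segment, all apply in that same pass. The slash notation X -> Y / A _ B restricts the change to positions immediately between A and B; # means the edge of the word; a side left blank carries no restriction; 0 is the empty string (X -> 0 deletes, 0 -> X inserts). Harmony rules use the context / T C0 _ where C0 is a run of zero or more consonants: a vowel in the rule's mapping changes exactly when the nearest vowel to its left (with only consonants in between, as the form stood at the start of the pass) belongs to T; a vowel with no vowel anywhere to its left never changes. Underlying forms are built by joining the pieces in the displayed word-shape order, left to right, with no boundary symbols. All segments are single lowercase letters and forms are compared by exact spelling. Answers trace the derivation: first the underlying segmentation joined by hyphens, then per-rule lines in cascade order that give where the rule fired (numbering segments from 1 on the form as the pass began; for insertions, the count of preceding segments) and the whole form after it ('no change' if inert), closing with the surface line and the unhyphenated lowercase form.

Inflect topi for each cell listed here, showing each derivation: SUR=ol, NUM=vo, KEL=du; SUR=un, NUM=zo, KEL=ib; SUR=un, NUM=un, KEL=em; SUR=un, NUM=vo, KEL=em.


cell SUR=ol, NUM=vo, KEL=du:
underlying: rn-topi-se-vo
1. o -> e, u -> i / F C0 _: fires at position(s) 10: rntopiseve
2. 0 -> e / C _ C: inserts after position(s) 1, 2: renetopiseve
surface: renetopiseve

cell SUR=un, NUM=zo, KEL=ib:
underlying: ev-topi-ag-i
1. o -> e, u -> i / F C0 _: fires at position(s) 4: evtepiagi
2. 0 -> e / C _ C: inserts after position(s) 2: evetepiagi
surface: evetepiagi

cell SUR=un, NUM=un, KEL=em:
underlying: pp-topi-ag-o
1. o -> e, u -> i / F C0 _: no change
2. 0 -> e / C _ C: inserts after position(s) 1, 2: pepetopiago
surface: pepetopiago

cell SUR=un, NUM=vo, KEL=em:
underlying: rn-topi-ag-o
1. o -> e, u -> i / F C0 _: no change
2. 0 -> e / C _ C: inserts after position(s) 1, 2: renetopiago
surface: renetopiago


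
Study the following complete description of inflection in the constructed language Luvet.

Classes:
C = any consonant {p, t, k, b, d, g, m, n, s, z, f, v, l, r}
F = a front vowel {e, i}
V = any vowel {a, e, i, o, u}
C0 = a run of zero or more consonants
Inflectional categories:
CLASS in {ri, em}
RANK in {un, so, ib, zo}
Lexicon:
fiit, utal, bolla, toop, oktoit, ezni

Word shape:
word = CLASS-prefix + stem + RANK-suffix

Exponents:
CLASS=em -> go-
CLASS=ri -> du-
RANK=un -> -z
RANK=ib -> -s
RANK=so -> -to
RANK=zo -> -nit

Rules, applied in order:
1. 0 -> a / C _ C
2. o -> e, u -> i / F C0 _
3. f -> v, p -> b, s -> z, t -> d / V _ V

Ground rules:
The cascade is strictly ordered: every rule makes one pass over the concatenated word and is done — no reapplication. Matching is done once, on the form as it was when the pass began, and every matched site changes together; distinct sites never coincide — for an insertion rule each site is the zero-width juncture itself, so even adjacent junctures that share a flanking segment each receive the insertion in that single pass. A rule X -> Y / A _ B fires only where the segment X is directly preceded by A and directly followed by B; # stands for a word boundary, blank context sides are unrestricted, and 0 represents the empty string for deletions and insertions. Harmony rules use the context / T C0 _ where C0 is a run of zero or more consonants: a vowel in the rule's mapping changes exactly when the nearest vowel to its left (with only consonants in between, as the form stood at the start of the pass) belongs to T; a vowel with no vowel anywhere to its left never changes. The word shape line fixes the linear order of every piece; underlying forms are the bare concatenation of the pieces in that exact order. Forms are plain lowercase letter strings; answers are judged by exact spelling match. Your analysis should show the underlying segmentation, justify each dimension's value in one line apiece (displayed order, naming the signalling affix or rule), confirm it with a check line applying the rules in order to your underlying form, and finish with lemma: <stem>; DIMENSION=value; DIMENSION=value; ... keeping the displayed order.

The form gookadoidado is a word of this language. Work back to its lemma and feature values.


underlying: go-oktoit-to
CLASS=em - signalled by the affix go-
RANK=so - signalled by the affix -to
check: gooktoitto -> gookatoitato -> gookatoitato -> gookadoidado
lemma: oktoit; CLASS=em; RANK=so


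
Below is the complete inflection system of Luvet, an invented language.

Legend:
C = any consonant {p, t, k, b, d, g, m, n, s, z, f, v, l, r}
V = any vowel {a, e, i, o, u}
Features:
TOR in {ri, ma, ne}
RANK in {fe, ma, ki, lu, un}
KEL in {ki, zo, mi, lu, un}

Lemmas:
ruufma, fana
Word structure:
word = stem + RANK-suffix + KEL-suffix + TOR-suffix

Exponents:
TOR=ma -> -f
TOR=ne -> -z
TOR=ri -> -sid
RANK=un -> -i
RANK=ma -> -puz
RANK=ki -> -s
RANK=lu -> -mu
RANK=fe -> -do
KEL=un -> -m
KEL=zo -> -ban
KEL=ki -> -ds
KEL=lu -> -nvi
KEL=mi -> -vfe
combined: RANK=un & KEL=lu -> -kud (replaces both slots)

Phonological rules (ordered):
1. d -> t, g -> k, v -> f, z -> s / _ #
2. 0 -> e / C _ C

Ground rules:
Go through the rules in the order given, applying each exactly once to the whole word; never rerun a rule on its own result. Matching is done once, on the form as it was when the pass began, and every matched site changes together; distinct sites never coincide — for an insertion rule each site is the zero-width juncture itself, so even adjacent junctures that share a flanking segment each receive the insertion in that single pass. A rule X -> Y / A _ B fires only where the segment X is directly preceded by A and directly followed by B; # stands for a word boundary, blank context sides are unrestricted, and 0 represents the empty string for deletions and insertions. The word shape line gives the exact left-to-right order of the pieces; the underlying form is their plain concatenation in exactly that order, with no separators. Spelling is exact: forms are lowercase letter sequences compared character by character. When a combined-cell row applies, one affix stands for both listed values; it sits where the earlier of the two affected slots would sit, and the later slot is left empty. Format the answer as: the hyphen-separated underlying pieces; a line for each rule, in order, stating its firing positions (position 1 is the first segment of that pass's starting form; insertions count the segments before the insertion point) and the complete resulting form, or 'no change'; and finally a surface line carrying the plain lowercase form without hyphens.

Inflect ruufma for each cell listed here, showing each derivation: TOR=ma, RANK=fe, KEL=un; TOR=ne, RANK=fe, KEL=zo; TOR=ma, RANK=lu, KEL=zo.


cell TOR=ma, RANK=fe, KEL=un:
underlying: ruufma-do-m-f
1. d -> t, g -> k, v -> f, z -> s / _ #: no change
2. 0 -> e / C _ C: inserts after position(s) 4, 9: ruufemadomef
surface: ruufemadomef

cell TOR=ne, RANK=fe, KEL=zo:
underlying: ruufma-do-ban-z
1. d -> t, g -> k, v -> f, z -> s / _ #: fires at position(s) 12: ruufmadobans
2. 0 -> e / C _ C: inserts after position(s) 4, 11: ruufemadobanes
surface: ruufemadobanes

cell TOR=ma, RANK=lu, KEL=zo:
underlying: ruufma-mu-ban-f
1. d -> t, g -> k, v -> f, z -> s / _ #: no change
2. 0 -> e / C _ C: inserts after position(s) 4, 11: ruufemamubanef
surface: ruufemamubanef


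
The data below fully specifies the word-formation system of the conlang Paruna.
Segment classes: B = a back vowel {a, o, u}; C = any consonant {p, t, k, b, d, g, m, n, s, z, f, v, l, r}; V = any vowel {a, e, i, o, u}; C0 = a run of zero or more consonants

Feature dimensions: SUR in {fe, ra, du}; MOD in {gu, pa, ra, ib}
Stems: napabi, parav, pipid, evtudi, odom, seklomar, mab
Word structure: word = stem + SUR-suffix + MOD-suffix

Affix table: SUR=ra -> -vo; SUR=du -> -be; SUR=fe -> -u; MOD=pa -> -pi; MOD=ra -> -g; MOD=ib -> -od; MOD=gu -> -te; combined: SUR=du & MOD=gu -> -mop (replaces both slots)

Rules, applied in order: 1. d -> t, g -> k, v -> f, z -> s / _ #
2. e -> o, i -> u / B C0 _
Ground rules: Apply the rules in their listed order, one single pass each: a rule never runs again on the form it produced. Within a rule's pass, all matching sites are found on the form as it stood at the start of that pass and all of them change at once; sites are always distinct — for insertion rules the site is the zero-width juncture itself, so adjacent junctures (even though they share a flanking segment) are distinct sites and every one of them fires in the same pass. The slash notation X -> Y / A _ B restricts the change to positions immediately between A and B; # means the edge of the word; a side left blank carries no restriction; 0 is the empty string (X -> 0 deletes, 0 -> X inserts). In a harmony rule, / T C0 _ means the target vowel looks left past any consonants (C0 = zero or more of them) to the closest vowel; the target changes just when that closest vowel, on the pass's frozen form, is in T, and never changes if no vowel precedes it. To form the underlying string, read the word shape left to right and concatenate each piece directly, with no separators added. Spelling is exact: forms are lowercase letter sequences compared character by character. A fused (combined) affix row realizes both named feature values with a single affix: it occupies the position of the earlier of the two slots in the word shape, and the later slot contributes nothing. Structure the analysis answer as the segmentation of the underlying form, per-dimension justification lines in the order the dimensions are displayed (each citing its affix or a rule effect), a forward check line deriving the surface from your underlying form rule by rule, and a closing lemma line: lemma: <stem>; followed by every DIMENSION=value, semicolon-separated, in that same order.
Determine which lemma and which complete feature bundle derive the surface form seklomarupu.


underlying: seklomar-u-pi
SUR=fe - signalled by the affix -u
MOD=pa - signalled by the affix -pi
check: seklomarupi -> seklomarupi -> seklomarupu
lemma: seklomar; SUR=fe; MOD=pa


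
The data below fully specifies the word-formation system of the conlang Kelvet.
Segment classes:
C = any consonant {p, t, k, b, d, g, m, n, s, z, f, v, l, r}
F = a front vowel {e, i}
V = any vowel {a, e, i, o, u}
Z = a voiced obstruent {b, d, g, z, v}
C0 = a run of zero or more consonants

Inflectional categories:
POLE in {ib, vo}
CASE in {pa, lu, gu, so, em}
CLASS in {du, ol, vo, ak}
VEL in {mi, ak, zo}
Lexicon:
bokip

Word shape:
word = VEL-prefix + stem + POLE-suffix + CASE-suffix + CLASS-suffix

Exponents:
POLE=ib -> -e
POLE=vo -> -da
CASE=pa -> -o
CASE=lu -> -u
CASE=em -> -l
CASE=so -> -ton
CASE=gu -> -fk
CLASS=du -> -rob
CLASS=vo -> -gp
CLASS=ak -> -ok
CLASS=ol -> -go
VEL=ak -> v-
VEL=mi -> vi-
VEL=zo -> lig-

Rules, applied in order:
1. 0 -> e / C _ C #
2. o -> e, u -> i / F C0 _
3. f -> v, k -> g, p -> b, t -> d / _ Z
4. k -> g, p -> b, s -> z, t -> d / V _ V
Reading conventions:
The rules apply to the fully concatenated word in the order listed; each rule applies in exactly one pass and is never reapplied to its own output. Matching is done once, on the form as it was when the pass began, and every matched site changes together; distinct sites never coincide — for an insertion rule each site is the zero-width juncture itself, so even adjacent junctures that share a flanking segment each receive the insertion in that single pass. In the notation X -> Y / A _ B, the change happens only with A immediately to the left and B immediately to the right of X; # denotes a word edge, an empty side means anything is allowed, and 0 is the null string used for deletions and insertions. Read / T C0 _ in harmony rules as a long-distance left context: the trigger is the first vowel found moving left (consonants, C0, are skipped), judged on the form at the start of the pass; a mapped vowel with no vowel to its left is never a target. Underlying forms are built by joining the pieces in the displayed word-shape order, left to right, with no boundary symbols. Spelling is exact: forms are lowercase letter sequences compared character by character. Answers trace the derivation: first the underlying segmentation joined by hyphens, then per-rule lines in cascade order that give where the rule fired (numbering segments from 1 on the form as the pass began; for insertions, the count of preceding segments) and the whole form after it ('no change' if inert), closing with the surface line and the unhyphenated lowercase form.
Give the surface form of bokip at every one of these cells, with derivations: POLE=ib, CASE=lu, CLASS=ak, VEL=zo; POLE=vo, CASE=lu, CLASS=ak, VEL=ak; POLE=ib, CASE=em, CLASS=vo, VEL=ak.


cell POLE=ib, CASE=lu, CLASS=ak, VEL=zo:
underlying: lig-bokip-e-u-ok
1. 0 -> e / C _ C #: no change
2. o -> e, u -> i / F C0 _: fires at position(s) 5, 10: ligbekipeiok
3. f -> v, k -> g, p -> b, t -> d / _ Z: no change
4. k -> g, p -> b, s -> z, t -> d / V _ V: fires at position(s) 6, 8: ligbegibeiok
surface: ligbegibeiok

cell POLE=vo, CASE=lu, CLASS=ak, VEL=ak:
underlying: v-bokip-da-u-ok
1. 0 -> e / C _ C #: no change
2. o -> e, u -> i / F C0 _: no change
3. f -> v, k -> g, p -> b, t -> d / _ Z: fires at position(s) 6: vbokibdauok
4. k -> g, p -> b, s -> z, t -> d / V _ V: fires at position(s) 4: vbogibdauok
surface: vbogibdauok

cell POLE=ib, CASE=em, CLASS=vo, VEL=ak:
underlying: v-bokip-e-l-gp
1. 0 -> e / C _ C #: inserts after position(s) 9: vbokipelgep
2. o -> e, u -> i / F C0 _: no change
3. f -> v, k -> g, p -> b, t -> d / _ Z: no change
4. k -> g, p -> b, s -> z, t -> d / V _ V: fires at position(s) 4, 6: vbogibelgep
surface: vbogibelgep


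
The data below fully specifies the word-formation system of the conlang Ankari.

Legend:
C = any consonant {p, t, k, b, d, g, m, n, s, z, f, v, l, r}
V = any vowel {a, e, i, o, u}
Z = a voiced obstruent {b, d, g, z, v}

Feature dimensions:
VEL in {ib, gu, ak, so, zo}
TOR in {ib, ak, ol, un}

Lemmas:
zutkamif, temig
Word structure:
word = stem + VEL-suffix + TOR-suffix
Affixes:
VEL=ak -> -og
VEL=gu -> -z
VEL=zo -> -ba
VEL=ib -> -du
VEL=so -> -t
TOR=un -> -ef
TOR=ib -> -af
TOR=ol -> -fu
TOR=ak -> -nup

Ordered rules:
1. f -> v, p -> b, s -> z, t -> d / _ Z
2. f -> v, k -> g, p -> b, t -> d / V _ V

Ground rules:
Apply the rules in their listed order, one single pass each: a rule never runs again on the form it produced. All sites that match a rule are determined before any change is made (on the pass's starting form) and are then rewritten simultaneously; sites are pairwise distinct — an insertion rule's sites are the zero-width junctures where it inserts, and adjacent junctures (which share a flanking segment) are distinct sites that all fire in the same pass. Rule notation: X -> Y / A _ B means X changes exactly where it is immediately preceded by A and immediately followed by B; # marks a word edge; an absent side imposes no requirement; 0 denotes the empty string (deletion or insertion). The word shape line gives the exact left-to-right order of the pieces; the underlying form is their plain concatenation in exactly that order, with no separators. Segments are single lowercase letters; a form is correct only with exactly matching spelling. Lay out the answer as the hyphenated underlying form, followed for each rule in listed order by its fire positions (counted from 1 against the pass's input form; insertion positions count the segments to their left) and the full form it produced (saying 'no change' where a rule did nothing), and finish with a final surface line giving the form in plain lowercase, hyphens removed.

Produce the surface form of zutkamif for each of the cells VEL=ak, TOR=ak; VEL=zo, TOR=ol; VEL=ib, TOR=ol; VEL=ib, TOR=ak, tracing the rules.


cell VEL=ak, TOR=ak:
underlying: zutkamif-og-nup
1. f -> v, p -> b, s -> z, t -> d / _ Z: no change
2. f -> v, k -> g, p -> b, t -> d / V _ V: fires at position(s) 8: zutkamivognup
surface: zutkamivognup

cell VEL=zo, TOR=ol:
underlying: zutkamif-ba-fu
1. f -> v, p -> b, s -> z, t -> d / _ Z: fires at position(s) 8: zutkamivbafu
2. f -> v, k -> g, p -> b, t -> d / V _ V: fires at position(s) 11: zutkamivbavu
surface: zutkamivbavu

cell VEL=ib, TOR=ol:
underlying: zutkamif-du-fu
1. f -> v, p -> b, s -> z, t -> d / _ Z: fires at position(s) 8: zutkamivdufu
2. f -> v, k -> g, p -> b, t -> d / V _ V: fires at position(s) 11: zutkamivduvu
surface: zutkamivduvu

cell VEL=ib, TOR=ak:
underlying: zutkamif-du-nup
1. f -> v, p -> b, s -> z, t -> d / _ Z: fires at position(s) 8: zutkamivdunup
2. f -> v, k -> g, p -> b, t -> d / V _ V: no change
surface: zutkamivdunup


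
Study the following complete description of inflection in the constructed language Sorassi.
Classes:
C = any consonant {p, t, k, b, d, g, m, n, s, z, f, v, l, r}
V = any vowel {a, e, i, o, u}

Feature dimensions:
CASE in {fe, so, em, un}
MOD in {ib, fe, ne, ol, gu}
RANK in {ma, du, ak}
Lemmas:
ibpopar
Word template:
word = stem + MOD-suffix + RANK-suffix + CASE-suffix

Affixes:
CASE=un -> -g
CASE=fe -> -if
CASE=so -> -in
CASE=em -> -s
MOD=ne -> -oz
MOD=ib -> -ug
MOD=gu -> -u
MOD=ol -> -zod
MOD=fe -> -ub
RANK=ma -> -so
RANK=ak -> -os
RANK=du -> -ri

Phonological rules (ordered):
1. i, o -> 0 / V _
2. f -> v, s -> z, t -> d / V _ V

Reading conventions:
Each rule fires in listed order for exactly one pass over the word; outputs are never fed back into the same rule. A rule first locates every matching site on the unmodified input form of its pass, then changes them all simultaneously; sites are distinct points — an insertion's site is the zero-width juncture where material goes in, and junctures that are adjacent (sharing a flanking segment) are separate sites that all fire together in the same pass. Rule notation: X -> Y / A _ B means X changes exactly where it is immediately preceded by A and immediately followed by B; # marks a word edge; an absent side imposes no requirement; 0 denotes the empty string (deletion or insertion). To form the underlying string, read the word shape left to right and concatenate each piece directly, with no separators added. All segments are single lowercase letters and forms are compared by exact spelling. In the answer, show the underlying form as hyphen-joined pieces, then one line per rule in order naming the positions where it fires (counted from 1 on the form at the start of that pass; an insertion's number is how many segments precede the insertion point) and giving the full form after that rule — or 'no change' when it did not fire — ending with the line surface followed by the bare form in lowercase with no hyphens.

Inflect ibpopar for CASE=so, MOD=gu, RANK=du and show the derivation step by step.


underlying: ibpopar-u-ri-in
1. i, o -> 0 / V _: fires at position(s) 11: ibpoparurin
2. f -> v, s -> z, t -> d / V _ V: no change
surface: ibpoparurin


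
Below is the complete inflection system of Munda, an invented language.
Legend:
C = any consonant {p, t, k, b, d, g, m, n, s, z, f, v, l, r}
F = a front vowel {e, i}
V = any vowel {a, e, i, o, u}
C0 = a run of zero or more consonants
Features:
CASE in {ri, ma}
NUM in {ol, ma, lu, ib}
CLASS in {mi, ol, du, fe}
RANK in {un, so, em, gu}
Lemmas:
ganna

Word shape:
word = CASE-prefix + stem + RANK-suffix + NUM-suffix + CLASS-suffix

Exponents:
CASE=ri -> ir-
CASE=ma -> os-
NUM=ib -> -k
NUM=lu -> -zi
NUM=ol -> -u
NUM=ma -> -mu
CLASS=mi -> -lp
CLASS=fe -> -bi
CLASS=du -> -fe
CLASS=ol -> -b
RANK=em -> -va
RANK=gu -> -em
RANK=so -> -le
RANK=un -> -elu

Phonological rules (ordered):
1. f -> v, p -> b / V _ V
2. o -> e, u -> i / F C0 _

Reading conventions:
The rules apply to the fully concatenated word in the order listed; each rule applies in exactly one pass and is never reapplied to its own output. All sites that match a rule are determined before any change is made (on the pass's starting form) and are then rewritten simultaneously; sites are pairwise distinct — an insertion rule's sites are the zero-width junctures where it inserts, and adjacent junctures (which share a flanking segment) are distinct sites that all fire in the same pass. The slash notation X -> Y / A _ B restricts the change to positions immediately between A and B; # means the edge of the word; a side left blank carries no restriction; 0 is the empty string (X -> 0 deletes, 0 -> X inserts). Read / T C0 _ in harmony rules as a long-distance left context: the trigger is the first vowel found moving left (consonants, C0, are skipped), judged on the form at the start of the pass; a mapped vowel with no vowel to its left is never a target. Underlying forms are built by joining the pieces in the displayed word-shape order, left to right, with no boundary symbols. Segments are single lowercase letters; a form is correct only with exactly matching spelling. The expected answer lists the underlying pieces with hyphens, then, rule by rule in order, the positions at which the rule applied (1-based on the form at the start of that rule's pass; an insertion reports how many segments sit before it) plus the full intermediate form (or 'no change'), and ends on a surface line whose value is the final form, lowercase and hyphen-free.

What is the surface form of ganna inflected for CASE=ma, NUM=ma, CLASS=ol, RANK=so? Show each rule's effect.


underlying: os-ganna-le-mu-b
1. f -> v, p -> b / V _ V: no change
2. o -> e, u -> i / F C0 _: fires at position(s) 11: osgannalemib
surface: osgannalemib


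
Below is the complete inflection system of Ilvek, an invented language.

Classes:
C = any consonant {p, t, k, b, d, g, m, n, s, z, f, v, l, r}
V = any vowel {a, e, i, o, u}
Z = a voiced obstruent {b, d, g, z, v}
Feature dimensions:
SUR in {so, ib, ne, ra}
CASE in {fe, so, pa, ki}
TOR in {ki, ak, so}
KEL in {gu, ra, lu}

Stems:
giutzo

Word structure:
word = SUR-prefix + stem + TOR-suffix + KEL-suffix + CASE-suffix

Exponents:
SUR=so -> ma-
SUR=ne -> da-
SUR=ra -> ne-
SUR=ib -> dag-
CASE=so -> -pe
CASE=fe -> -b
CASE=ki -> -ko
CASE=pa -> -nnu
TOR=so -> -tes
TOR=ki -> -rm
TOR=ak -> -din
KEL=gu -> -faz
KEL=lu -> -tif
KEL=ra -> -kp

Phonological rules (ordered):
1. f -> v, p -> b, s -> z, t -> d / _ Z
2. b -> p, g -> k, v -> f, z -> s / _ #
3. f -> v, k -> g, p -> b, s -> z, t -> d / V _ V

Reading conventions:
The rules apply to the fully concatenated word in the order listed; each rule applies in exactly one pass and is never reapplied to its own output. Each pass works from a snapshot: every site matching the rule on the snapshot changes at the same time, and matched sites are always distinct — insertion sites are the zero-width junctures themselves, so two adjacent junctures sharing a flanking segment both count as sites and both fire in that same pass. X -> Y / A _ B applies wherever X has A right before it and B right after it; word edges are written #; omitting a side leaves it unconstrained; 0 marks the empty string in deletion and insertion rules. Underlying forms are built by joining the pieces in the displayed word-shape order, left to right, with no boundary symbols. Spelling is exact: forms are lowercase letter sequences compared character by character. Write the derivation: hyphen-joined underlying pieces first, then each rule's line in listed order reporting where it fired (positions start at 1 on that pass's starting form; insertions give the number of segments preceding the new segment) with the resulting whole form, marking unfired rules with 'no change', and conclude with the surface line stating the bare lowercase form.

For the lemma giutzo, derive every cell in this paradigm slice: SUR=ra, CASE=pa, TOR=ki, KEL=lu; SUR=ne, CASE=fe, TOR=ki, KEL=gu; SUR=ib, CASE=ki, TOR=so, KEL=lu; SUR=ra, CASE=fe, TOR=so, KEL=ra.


cell SUR=ra, CASE=pa, TOR=ki, KEL=lu:
underlying: ne-giutzo-rm-tif-nnu
1. f -> v, p -> b, s -> z, t -> d / _ Z: fires at position(s) 6: negiudzormtifnnu
2. b -> p, g -> k, v -> f, z -> s / _ #: no change
3. f -> v, k -> g, p -> b, s -> z, t -> d / V _ V: no change
surface: negiudzormtifnnu

cell SUR=ne, CASE=fe, TOR=ki, KEL=gu:
underlying: da-giutzo-rm-faz-b
1. f -> v, p -> b, s -> z, t -> d / _ Z: fires at position(s) 6: dagiudzormfazb
2. b -> p, g -> k, v -> f, z -> s / _ #: fires at position(s) 14: dagiudzormfazp
3. f -> v, k -> g, p -> b, s -> z, t -> d / V _ V: no change
surface: dagiudzormfazp

cell SUR=ib, CASE=ki, TOR=so, KEL=lu:
underlying: dag-giutzo-tes-tif-ko
1. f -> v, p -> b, s -> z, t -> d / _ Z: fires at position(s) 7: daggiudzotestifko
2. b -> p, g -> k, v -> f, z -> s / _ #: no change
3. f -> v, k -> g, p -> b, s -> z, t -> d / V _ V: fires at position(s) 10: daggiudzodestifko
surface: daggiudzodestifko

cell SUR=ra, CASE=fe, TOR=so, KEL=ra:
underlying: ne-giutzo-tes-kp-b
1. f -> v, p -> b, s -> z, t -> d / _ Z: fires at position(s) 6, 13: negiudzoteskbb
2. b -> p, g -> k, v -> f, z -> s / _ #: fires at position(s) 14: negiudzoteskbp
3. f -> v, k -> g, p -> b, s -> z, t -> d / V _ V: fires at position(s) 9: negiudzodeskbp
surface: negiudzodeskbp


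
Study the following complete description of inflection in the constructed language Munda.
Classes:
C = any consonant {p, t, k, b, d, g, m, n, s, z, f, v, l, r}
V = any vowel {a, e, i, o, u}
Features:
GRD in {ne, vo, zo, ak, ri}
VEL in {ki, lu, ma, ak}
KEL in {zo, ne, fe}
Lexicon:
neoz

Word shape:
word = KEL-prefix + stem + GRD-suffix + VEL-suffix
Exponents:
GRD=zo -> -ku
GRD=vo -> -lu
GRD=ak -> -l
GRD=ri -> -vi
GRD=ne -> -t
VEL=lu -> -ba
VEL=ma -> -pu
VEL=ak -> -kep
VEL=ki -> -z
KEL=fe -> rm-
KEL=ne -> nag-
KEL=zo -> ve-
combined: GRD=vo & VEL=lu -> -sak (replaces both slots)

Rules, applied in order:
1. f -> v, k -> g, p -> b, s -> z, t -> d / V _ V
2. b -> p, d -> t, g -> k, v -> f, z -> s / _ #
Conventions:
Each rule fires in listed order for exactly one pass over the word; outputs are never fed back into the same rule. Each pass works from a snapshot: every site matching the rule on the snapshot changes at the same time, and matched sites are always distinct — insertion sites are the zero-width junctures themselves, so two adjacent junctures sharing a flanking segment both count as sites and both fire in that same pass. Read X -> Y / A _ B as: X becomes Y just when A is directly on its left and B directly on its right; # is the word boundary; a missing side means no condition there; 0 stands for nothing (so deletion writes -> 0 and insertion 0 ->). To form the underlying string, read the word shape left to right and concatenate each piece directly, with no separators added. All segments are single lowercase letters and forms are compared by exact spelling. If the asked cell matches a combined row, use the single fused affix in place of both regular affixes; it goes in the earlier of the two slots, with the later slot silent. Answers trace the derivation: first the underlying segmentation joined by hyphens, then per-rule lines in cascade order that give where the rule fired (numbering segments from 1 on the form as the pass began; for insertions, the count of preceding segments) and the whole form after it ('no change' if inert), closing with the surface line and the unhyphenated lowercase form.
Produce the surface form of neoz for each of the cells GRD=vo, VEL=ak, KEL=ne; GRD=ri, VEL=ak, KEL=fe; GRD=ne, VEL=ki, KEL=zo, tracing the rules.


cell GRD=vo, VEL=ak, KEL=ne:
underlying: nag-neoz-lu-kep
1. f -> v, k -> g, p -> b, s -> z, t -> d / V _ V: fires at position(s) 10: nagneozlugep
2. b -> p, d -> t, g -> k, v -> f, z -> s / _ #: no change
surface: nagneozlugep

cell GRD=ri, VEL=ak, KEL=fe:
underlying: rm-neoz-vi-kep
1. f -> v, k -> g, p -> b, s -> z, t -> d / V _ V: fires at position(s) 9: rmneozvigep
2. b -> p, d -> t, g -> k, v -> f, z -> s / _ #: no change
surface: rmneozvigep

cell GRD=ne, VEL=ki, KEL=zo:
underlying: ve-neoz-t-z
1. f -> v, k -> g, p -> b, s -> z, t -> d / V _ V: no change
2. b -> p, d -> t, g -> k, v -> f, z -> s / _ #: fires at position(s) 8: veneozts
surface: veneozts


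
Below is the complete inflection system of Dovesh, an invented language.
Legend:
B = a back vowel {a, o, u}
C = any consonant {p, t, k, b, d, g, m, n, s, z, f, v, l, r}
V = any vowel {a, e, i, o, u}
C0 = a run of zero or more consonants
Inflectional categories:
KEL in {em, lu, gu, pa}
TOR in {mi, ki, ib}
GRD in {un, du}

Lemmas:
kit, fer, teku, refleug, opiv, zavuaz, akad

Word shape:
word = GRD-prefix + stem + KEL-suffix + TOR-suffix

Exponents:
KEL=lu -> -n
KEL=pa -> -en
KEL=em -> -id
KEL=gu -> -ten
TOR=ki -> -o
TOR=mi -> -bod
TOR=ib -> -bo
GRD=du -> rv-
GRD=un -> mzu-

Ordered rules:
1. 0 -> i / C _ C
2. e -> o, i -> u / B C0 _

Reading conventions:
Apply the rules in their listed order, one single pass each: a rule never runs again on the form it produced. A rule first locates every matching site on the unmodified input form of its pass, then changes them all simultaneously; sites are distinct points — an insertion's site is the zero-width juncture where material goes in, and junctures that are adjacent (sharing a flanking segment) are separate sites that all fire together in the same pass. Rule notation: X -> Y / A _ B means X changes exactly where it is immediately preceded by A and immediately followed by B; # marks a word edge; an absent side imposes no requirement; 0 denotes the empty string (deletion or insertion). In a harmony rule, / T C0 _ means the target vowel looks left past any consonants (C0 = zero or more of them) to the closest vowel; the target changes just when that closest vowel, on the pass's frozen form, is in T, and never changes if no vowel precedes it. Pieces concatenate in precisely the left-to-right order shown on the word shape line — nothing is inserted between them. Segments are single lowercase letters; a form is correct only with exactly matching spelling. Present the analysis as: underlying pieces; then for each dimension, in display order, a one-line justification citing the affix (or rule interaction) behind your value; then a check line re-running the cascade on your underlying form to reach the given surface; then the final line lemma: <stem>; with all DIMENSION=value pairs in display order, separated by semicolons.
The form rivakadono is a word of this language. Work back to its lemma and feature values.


underlying: rv-akad-en-o
KEL=pa - signalled by the affix -en
TOR=ki - signalled by the affix -o
GRD=du - signalled by the affix rv-
check: rvakadeno -> rivakadeno -> rivakadono
lemma: akad; KEL=pa; TOR=ki; GRD=du


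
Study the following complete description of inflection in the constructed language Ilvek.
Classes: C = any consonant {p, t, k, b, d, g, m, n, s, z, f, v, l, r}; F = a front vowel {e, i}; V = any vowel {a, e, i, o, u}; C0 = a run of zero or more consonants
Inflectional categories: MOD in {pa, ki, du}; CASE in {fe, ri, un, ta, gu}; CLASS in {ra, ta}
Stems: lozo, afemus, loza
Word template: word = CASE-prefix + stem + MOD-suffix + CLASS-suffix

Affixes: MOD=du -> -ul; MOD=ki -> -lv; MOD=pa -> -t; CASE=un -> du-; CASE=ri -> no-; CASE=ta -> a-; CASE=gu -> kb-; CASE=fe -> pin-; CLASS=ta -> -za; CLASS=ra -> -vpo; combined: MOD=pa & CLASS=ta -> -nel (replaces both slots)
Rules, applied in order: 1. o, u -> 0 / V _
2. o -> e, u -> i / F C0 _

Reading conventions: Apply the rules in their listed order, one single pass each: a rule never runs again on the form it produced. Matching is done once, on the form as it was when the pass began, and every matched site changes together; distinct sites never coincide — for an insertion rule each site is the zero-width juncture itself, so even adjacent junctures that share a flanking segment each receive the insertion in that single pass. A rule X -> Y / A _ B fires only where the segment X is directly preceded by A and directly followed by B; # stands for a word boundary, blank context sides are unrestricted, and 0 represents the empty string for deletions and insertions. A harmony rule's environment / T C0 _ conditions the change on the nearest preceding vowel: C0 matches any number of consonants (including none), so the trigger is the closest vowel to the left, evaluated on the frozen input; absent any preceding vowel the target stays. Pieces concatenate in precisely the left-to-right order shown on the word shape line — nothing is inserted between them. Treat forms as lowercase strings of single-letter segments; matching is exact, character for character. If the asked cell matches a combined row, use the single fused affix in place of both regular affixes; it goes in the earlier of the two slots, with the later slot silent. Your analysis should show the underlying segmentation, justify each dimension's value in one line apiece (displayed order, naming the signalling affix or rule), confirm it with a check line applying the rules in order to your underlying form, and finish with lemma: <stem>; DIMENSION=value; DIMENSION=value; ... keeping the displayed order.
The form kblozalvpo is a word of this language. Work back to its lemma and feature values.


underlying: kb-loza-ul-vpo
MOD=du - signalled by the affix -ul
CASE=gu - signalled by the affix kb-
CLASS=ra - signalled by the affix -vpo
check: kblozaulvpo -> kblozalvpo -> kblozalvpo
lemma: loza; MOD=du; CASE=gu; CLASS=ra


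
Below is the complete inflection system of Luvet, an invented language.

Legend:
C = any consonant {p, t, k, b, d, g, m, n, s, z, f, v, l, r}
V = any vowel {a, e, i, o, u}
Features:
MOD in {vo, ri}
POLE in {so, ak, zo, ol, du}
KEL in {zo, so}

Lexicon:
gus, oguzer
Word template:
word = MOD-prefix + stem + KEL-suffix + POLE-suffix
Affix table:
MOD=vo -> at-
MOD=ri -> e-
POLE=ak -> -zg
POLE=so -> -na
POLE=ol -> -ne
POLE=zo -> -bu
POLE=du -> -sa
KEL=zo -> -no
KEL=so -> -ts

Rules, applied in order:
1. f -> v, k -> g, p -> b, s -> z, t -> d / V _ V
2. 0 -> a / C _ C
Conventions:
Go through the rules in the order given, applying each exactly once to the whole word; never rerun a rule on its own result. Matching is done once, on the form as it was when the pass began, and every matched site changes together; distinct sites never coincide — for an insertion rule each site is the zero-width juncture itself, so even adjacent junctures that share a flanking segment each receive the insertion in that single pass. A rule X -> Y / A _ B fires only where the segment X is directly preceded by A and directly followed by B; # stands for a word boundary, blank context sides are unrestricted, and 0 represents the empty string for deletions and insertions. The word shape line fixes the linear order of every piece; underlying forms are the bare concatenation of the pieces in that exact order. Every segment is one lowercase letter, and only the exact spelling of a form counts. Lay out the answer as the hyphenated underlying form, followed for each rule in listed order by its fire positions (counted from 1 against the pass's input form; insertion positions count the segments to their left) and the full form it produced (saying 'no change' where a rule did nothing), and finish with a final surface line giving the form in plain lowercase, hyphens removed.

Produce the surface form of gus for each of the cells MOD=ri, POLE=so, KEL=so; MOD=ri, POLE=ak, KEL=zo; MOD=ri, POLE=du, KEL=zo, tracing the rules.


cell MOD=ri, POLE=so, KEL=so:
underlying: e-gus-ts-na
1. f -> v, k -> g, p -> b, s -> z, t -> d / V _ V: no change
2. 0 -> a / C _ C: inserts after position(s) 4, 5, 6: egusatasana
surface: egusatasana

cell MOD=ri, POLE=ak, KEL=zo:
underlying: e-gus-no-zg
1. f -> v, k -> g, p -> b, s -> z, t -> d / V _ V: no change
2. 0 -> a / C _ C: inserts after position(s) 4, 7: egusanozag
surface: egusanozag

cell MOD=ri, POLE=du, KEL=zo:
underlying: e-gus-no-sa
1. f -> v, k -> g, p -> b, s -> z, t -> d / V _ V: fires at position(s) 7: egusnoza
2. 0 -> a / C _ C: inserts after position(s) 4: egusanoza
surface: egusanoza


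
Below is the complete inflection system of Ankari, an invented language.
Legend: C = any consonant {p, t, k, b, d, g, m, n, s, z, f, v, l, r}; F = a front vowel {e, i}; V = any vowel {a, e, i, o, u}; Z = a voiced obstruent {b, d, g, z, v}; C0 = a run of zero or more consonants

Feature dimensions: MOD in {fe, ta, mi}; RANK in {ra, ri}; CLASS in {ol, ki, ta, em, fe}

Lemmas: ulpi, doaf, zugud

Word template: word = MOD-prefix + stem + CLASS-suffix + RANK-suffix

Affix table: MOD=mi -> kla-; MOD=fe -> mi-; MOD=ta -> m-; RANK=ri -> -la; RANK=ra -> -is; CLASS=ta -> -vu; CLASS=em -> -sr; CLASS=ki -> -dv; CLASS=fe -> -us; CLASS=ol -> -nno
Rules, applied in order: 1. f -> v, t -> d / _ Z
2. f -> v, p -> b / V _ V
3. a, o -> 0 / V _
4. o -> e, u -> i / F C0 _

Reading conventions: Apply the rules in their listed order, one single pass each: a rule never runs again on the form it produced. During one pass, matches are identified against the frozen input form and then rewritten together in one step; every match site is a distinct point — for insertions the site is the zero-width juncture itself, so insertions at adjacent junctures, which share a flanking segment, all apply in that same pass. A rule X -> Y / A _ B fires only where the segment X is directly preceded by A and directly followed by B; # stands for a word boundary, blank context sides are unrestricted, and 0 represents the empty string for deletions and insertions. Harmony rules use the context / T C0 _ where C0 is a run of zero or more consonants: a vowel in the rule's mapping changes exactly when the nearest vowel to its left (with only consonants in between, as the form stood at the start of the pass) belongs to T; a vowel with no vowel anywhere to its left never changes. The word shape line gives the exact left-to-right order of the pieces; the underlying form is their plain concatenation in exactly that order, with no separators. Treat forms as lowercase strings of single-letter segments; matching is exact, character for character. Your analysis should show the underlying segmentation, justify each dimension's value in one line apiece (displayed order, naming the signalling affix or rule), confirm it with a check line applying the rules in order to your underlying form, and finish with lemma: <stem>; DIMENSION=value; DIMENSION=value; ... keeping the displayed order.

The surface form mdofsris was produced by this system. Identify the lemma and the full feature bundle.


underlying: m-doaf-sr-is
MOD=ta - signalled by the affix m-
RANK=ra - signalled by the affix -is
CLASS=em - signalled by the affix -sr
check: mdoafsris -> mdoafsris -> mdoafsris -> mdofsris -> mdofsris
lemma: doaf; MOD=ta; RANK=ra; CLASS=em


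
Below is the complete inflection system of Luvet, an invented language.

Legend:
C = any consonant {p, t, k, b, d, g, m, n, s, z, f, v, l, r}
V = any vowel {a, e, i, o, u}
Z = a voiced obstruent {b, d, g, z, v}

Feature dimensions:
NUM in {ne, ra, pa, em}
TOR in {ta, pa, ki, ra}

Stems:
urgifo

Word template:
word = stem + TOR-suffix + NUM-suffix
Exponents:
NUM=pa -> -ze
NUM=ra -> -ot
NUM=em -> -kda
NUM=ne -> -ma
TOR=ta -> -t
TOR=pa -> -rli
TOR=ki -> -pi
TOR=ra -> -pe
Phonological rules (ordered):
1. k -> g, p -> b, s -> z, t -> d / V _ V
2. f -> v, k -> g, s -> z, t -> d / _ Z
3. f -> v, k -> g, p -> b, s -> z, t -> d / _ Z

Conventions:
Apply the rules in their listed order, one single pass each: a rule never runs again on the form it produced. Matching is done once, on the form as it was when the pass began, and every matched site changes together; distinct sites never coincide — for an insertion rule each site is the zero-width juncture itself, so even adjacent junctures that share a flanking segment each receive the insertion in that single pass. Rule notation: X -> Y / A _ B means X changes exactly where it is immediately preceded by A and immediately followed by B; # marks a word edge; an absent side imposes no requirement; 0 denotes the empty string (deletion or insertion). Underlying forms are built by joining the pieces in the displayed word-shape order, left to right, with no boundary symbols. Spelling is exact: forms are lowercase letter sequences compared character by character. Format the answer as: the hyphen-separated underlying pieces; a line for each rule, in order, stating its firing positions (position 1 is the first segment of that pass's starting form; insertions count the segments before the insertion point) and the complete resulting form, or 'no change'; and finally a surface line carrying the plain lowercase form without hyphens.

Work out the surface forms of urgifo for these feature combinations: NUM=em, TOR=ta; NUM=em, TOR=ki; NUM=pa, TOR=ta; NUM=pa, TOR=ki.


cell NUM=em, TOR=ta:
underlying: urgifo-t-kda
1. k -> g, p -> b, s -> z, t -> d / V _ V: no change
2. f -> v, k -> g, s -> z, t -> d / _ Z: fires at position(s) 8: urgifotgda
3. f -> v, k -> g, p -> b, s -> z, t -> d / _ Z: fires at position(s) 7: urgifodgda
surface: urgifodgda

cell NUM=em, TOR=ki:
underlying: urgifo-pi-kda
1. k -> g, p -> b, s -> z, t -> d / V _ V: fires at position(s) 7: urgifobikda
2. f -> v, k -> g, s -> z, t -> d / _ Z: fires at position(s) 9: urgifobigda
3. f -> v, k -> g, p -> b, s -> z, t -> d / _ Z: no change
surface: urgifobigda

cell NUM=pa, TOR=ta:
underlying: urgifo-t-ze
1. k -> g, p -> b, s -> z, t -> d / V _ V: no change
2. f -> v, k -> g, s -> z, t -> d / _ Z: fires at position(s) 7: urgifodze
3. f -> v, k -> g, p -> b, s -> z, t -> d / _ Z: no change
surface: urgifodze

cell NUM=pa, TOR=ki:
underlying: urgifo-pi-ze
1. k -> g, p -> b, s -> z, t -> d / V _ V: fires at position(s) 7: urgifobize
2. f -> v, k -> g, s -> z, t -> d / _ Z: no change
3. f -> v, k -> g, p -> b, s -> z, t -> d / _ Z: no change
surface: urgifobize
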